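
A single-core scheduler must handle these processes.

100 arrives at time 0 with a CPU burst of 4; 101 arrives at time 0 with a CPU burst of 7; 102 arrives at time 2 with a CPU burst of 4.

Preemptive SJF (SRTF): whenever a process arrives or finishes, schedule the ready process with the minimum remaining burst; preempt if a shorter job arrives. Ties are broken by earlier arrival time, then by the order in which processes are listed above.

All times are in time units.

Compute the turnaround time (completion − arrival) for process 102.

Gantt: | 100 0-4 | 102 4-8 | 101 8-15 |
Completion: 100=4  101=15  102=8
Turnaround (C−A): 100=4  101=15  102=6
Turnaround(102) = completion − arrival = 8 − 2 = 6

6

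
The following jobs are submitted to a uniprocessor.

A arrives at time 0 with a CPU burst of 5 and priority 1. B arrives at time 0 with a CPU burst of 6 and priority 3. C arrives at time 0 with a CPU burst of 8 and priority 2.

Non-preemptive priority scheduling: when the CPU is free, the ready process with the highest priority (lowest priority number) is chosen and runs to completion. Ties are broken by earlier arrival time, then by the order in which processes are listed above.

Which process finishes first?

A

Timeline: | A 0-5 | C 5-13 | B 13-19 |
Completion: A=5  B=19  C=13
Turnaround (C−A): A=5  B=19  C=13
Finish order: A → C → B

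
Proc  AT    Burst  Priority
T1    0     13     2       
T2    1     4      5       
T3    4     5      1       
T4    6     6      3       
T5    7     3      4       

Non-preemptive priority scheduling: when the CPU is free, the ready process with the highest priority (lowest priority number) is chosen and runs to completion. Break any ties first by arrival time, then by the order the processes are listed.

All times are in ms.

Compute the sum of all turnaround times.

Gantt: | T1 0-13 | T3 13-18 | T4 18-24 | T5 24-27 | T2 27-31 |
Completion: T1=13  T2=31  T3=18  T4=24  T5=27
Turnaround (C−A): T1=13  T2=30  T3=14  T4=18  T5=20
Turnaround = completion − arrival: T1=13, T2=30, T3=14, T4=18, T5=20
Total turnaround = 13 + 30 + 14 + 18 + 20 = 95

95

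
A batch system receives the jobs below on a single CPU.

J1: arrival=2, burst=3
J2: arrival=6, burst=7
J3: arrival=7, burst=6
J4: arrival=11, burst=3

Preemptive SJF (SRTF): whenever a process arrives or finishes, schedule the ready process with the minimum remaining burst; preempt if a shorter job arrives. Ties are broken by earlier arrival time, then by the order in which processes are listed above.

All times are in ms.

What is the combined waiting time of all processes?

Timeline: | idle 0-2 | J1 2-5 | idle 5-6 | J2 6-13 | J4 13-16 | J3 16-22 |
Completion: J1=5  J2=13  J3=22  J4=16
Turnaround (C−A): J1=3  J2=7  J3=15  J4=5
Waiting = turnaround − burst: J1=0, J2=0, J3=9, J4=2
Total waiting = 0 + 0 + 9 + 2 = 11

11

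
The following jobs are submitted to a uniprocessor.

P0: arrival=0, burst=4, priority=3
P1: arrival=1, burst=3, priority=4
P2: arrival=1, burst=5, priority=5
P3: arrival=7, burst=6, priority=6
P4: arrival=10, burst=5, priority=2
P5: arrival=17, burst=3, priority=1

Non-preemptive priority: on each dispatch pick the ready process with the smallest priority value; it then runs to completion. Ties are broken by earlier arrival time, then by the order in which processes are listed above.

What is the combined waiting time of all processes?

24

Gantt: | P0 0-4 | P1 4-7 | P2 7-12 | P4 12-17 | P5 17-20 | P3 20-26 |
Completion: P0=4  P1=7  P2=12  P3=26  P4=17  P5=20
Turnaround (C−A): P0=4  P1=6  P2=11  P3=19  P4=7  P5=3
Waiting = turnaround − burst: P0=0, P1=3, P2=6, P3=13, P4=2, P5=0
Total waiting = 0 + 3 + 6 + 13 + 2 + 0 = 24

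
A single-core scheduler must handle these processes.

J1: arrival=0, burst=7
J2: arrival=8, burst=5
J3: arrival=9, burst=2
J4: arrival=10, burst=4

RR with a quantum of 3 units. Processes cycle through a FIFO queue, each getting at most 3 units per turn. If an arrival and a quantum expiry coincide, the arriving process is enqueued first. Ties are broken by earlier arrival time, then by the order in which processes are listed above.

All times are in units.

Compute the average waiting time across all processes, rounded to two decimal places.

Timeline: | J1 0-7 | idle 7-8 | J2 8-11 | J3 11-13 | J4 13-16 | J2 16-18 | J4 18-19 |
Completion: J1=7  J2=18  J3=13  J4=19
Waiting times: J1=0, J2=5, J3=2, J4=5
Average waiting = (0+5+2+5) / 4 = 12/4 = 3.00

3.00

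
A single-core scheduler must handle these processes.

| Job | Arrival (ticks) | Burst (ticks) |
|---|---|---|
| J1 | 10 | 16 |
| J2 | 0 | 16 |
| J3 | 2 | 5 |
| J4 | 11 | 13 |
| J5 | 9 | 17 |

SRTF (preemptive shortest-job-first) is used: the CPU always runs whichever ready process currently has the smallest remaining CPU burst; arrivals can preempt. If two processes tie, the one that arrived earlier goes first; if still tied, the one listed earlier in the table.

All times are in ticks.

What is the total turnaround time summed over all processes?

147

Gantt: | J2 0-2 | J3 2-7 | J2 7-21 | J4 21-34 | J1 34-50 | J5 50-67 |
Completion: J1=50  J2=21  J3=7  J4=34  J5=67
Turnaround (C−A): J1=40  J2=21  J3=5  J4=23  J5=58
Turnaround = completion − arrival: J1=40, J2=21, J3=5, J4=23, J5=58
Total turnaround = 40 + 21 + 5 + 23 + 58 = 147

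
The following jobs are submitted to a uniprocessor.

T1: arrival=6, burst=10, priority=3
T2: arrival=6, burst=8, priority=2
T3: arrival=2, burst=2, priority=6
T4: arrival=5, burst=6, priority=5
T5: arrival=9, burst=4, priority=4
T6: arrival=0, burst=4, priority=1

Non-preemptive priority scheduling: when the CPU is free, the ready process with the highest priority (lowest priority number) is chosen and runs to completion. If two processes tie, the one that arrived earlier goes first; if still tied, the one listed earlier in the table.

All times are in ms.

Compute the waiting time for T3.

2

Gantt: | T6 0-4 | T3 4-6 | T2 6-14 | T1 14-24 | T5 24-28 | T4 28-34 |
Completion: T1=24  T2=14  T3=6  T4=34  T5=28  T6=4
Waiting(T3) = turnaround − burst = 4 − 2 = 2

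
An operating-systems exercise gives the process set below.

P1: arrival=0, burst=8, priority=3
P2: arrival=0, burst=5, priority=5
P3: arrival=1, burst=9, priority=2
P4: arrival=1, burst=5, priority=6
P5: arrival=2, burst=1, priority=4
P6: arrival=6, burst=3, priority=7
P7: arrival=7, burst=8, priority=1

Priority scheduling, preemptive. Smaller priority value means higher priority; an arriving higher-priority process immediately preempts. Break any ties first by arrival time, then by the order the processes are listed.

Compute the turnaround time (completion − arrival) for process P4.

35

Schedule: | P1 0-1 | P3 1-7 | P7 7-15 | P3 15-18 | P1 18-25 | P5 25-26 | P2 26-31 | P4 31-36 | P6 36-39 |
Completion: P1=25  P2=31  P3=18  P4=36  P5=26  P6=39  P7=15
Turnaround(P4) = completion − arrival = 36 − 1 = 35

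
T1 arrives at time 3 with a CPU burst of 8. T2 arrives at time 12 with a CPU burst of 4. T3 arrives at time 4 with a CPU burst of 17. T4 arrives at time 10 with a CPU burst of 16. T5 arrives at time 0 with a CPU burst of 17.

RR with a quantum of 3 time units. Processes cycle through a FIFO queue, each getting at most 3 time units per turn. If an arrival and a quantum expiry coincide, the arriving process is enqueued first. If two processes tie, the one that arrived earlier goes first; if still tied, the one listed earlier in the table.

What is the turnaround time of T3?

57

Timeline: | T5 0-3 | T1 3-6 | T5 6-9 | T3 9-12 | T1 12-15 | T5 15-18 | T4 18-21 | T2 21-24 | T3 24-27 | T1 27-29 | T5 29-32 | T4 32-35 | T2 35-36 | T3 36-39 | T5 39-42 | T4 42-45 | T3 45-48 | T5 48-50 | T4 50-53 | T3 53-56 | T4 56-59 | T3 59-61 | T4 61-62 |
Completion: T1=29  T2=36  T3=61  T4=62  T5=50
Turnaround (C−A): T1=26  T2=24  T3=57  T4=52  T5=50
Turnaround(T3) = completion − arrival = 61 − 4 = 57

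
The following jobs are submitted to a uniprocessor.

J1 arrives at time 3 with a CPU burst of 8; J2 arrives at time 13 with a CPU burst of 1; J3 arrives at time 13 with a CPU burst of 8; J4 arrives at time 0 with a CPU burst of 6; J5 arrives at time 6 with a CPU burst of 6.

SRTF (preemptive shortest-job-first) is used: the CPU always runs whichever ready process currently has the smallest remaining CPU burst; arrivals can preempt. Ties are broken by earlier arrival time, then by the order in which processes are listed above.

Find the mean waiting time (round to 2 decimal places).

Timeline: | J4 0-6 | J5 6-12 | J1 12-13 | J2 13-14 | J1 14-21 | J3 21-29 |
Completion: J1=21  J2=14  J3=29  J4=6  J5=12
Turnaround (C−A): J1=18  J2=1  J3=16  J4=6  J5=6
Waiting times: J1=10, J2=0, J3=8, J4=0, J5=0
Average waiting = (10+0+8+0+0) / 5 = 18/5 = 3.60

3.60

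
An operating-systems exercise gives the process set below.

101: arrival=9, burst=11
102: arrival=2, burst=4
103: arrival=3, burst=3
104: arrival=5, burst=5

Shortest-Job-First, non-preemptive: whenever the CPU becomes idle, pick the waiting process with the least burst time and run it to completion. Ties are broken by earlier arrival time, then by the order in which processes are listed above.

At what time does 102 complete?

Schedule: | idle 0-2 | 102 2-6 | 103 6-9 | 104 9-14 | 101 14-25 |
Completion: 101=25  102=6  103=9  104=14
Turnaround (C−A): 101=16  102=4  103=6  104=9

6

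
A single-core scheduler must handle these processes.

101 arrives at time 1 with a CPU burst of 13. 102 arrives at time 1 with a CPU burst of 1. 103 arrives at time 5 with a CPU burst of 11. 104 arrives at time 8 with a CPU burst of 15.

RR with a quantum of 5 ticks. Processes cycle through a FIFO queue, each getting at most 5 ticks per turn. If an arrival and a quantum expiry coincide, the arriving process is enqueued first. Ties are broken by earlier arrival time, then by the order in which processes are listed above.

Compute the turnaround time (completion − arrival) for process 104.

33

Schedule: | idle 0-1 | 101 1-6 | 102 6-7 | 103 7-12 | 101 12-17 | 104 17-22 | 103 22-27 | 101 27-30 | 104 30-35 | 103 35-36 | 104 36-41 |
Completion: 101=30  102=7  103=36  104=41
Turnaround (C−A): 101=29  102=6  103=31  104=33
Turnaround(104) = completion − arrival = 41 − 8 = 33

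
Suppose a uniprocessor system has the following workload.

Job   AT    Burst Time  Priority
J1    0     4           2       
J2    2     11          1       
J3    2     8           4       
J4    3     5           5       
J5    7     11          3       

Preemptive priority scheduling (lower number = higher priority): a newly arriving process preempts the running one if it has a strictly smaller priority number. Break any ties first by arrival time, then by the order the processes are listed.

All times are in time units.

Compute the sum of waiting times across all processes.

74

Gantt: | J1 0-2 | J2 2-13 | J1 13-15 | J5 15-26 | J3 26-34 | J4 34-39 |
Completion: J1=15  J2=13  J3=34  J4=39  J5=26
Turnaround (C−A): J1=15  J2=11  J3=32  J4=36  J5=19
Waiting = turnaround − burst: J1=11, J2=0, J3=24, J4=31, J5=8
Total waiting = 11 + 0 + 24 + 31 + 8 = 74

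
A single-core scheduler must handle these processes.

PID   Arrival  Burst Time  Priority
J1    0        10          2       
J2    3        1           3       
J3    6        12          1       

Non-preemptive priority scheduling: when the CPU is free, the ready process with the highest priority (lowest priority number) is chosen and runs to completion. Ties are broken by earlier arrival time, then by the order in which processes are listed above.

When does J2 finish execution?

23

Gantt: | J1 0-10 | J3 10-22 | J2 22-23 |
Completion: J1=10  J2=23  J3=22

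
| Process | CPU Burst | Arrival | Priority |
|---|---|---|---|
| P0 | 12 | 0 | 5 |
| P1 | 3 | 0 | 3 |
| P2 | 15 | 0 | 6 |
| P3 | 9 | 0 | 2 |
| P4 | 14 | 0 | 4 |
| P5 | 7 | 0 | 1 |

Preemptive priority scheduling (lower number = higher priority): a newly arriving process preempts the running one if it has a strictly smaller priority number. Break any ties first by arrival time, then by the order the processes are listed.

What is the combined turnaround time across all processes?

180

Timeline: | P5 0-7 | P3 7-16 | P1 16-19 | P4 19-33 | P0 33-45 | P2 45-60 |
Completion: P0=45  P1=19  P2=60  P3=16  P4=33  P5=7
Turnaround = completion − arrival: P0=45, P1=19, P2=60, P3=16, P4=33, P5=7
Total turnaround = 45 + 19 + 60 + 16 + 33 + 7 = 180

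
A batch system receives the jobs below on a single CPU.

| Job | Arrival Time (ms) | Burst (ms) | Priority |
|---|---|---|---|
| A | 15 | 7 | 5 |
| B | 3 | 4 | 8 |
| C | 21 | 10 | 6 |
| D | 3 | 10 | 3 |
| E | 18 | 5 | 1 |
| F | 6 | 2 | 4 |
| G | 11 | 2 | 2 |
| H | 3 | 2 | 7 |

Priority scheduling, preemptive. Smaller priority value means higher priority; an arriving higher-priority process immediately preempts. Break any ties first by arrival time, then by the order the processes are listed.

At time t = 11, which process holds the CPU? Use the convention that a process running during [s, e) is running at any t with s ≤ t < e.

G

Gantt: | idle 0-3 | D 3-11 | G 11-13 | D 13-15 | F 15-17 | A 17-18 | E 18-23 | A 23-29 | C 29-39 | H 39-41 | B 41-45 |
Completion: A=29  B=45  C=39  D=15  E=23  F=17  G=13  H=41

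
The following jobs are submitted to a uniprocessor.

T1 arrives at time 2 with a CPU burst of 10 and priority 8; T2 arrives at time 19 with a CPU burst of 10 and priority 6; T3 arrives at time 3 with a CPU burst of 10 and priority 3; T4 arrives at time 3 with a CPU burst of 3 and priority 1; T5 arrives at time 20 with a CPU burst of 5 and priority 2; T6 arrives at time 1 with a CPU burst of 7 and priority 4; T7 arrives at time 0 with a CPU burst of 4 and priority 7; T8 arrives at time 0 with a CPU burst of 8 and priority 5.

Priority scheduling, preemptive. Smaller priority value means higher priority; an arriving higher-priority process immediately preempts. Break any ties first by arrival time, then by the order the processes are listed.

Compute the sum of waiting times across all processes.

Gantt: | T8 0-1 | T6 1-3 | T4 3-6 | T3 6-16 | T6 16-20 | T5 20-25 | T6 25-26 | T8 26-33 | T2 33-43 | T7 43-47 | T1 47-57 |
Completion: T1=57  T2=43  T3=16  T4=6  T5=25  T6=26  T7=47  T8=33
Waiting = turnaround − burst: T1=45, T2=14, T3=3, T4=0, T5=0, T6=18, T7=43, T8=25
Total waiting = 45 + 14 + 3 + 0 + 0 + 18 + 43 + 25 = 148

148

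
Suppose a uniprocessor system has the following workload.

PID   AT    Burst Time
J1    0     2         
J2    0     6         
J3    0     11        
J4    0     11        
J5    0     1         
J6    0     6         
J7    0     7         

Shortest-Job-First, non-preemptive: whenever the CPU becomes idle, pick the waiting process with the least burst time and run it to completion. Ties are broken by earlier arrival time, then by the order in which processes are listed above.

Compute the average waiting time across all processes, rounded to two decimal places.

11.86

Gantt: | J5 0-1 | J1 1-3 | J2 3-9 | J6 9-15 | J7 15-22 | J3 22-33 | J4 33-44 |
Completion: J1=3  J2=9  J3=33  J4=44  J5=1  J6=15  J7=22
Waiting times: J1=1, J2=3, J3=22, J4=33, J5=0, J6=9, J7=15
Average waiting = (1+3+22+33+0+9+15) / 7 = 83/7 = 11.86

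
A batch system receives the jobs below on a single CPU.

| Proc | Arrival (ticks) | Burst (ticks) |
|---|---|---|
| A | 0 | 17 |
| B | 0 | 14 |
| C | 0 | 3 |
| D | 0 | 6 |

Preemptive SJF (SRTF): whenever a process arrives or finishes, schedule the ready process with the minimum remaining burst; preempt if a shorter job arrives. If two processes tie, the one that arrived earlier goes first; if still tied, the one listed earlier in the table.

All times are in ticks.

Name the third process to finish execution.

Timeline: | C 0-3 | D 3-9 | B 9-23 | A 23-40 |
Completion: A=40  B=23  C=3  D=9
Finish order: C → D → B → A

B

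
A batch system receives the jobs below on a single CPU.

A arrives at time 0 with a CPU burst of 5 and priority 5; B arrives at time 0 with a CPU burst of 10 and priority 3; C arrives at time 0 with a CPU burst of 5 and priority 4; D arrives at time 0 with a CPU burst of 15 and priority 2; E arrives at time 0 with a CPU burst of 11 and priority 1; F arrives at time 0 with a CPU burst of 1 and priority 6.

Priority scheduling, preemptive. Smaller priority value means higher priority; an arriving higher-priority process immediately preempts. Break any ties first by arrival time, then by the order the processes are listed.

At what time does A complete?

Timeline: | E 0-11 | D 11-26 | B 26-36 | C 36-41 | A 41-46 | F 46-47 |
Completion: A=46  B=36  C=41  D=26  E=11  F=47
Turnaround (C−A): A=46  B=36  C=41  D=26  E=11  F=47

46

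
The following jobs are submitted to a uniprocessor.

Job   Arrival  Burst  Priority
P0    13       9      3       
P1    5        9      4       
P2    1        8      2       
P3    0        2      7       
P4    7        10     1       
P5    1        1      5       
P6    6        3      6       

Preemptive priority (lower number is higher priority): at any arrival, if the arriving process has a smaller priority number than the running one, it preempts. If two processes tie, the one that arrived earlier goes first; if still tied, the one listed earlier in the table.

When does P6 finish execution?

41

Schedule: | P3 0-1 | P2 1-7 | P4 7-17 | P2 17-19 | P0 19-28 | P1 28-37 | P5 37-38 | P6 38-41 | P3 41-42 |
Completion: P0=28  P1=37  P2=19  P3=42  P4=17  P5=38  P6=41
Turnaround (C−A): P0=15  P1=32  P2=18  P3=42  P4=10  P5=37  P6=35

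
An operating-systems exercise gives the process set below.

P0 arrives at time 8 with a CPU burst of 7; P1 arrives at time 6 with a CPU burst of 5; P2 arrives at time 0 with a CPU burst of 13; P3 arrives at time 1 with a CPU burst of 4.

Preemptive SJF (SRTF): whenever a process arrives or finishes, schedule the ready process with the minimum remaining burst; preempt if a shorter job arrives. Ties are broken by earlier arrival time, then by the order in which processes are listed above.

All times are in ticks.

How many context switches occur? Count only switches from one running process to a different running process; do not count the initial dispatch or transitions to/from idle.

Schedule: | P2 0-1 | P3 1-5 | P2 5-6 | P1 6-11 | P0 11-18 | P2 18-29 |
Completion: P0=18  P1=11  P2=29  P3=5
Turnaround (C−A): P0=10  P1=5  P2=29  P3=4

5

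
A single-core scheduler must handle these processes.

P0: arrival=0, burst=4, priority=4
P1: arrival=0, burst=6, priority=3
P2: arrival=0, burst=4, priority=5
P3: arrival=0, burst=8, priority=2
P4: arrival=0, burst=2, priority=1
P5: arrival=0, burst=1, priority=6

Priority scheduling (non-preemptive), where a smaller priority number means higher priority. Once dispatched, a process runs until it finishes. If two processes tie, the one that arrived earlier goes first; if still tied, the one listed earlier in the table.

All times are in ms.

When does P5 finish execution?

25

Timeline: | P4 0-2 | P3 2-10 | P1 10-16 | P0 16-20 | P2 20-24 | P5 24-25 |
Completion: P0=20  P1=16  P2=24  P3=10  P4=2  P5=25
Turnaround (C−A): P0=20  P1=16  P2=24  P3=10  P4=2  P5=25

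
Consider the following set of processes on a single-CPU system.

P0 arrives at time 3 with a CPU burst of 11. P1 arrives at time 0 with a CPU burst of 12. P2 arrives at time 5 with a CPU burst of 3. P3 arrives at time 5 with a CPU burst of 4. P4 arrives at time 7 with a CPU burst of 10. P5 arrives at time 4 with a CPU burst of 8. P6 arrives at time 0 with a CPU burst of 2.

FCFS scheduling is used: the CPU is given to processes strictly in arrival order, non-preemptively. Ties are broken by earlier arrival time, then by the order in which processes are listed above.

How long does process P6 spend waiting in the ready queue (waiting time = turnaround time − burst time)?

12

Timeline: | P1 0-12 | P6 12-14 | P0 14-25 | P5 25-33 | P2 33-36 | P3 36-40 | P4 40-50 |
Completion: P0=25  P1=12  P2=36  P3=40  P4=50  P5=33  P6=14
Turnaround (C−A): P0=22  P1=12  P2=31  P3=35  P4=43  P5=29  P6=14
Waiting(P6) = turnaround − burst = 14 − 2 = 12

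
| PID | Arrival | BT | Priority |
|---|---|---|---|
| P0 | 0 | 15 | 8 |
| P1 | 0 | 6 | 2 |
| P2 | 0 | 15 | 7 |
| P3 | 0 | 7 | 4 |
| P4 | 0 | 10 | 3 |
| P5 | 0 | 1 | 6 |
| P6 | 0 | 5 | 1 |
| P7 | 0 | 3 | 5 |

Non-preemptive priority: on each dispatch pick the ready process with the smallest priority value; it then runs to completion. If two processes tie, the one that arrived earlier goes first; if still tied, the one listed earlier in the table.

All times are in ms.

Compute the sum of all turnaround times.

Gantt: | P6 0-5 | P1 5-11 | P4 11-21 | P3 21-28 | P7 28-31 | P5 31-32 | P2 32-47 | P0 47-62 |
Completion: P0=62  P1=11  P2=47  P3=28  P4=21  P5=32  P6=5  P7=31
Turnaround (C−A): P0=62  P1=11  P2=47  P3=28  P4=21  P5=32  P6=5  P7=31
Turnaround = completion − arrival: P0=62, P1=11, P2=47, P3=28, P4=21, P5=32, P6=5, P7=31
Total turnaround = 62 + 11 + 47 + 28 + 21 + 32 + 5 + 31 = 237

237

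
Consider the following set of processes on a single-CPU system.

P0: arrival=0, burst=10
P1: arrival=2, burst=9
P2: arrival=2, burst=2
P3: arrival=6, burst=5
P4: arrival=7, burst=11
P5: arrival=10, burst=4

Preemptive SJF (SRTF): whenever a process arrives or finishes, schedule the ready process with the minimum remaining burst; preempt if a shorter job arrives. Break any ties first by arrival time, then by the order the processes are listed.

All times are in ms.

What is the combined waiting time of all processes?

Gantt: | P0 0-2 | P2 2-4 | P0 4-6 | P3 6-11 | P5 11-15 | P0 15-21 | P1 21-30 | P4 30-41 |
Completion: P0=21  P1=30  P2=4  P3=11  P4=41  P5=15
Turnaround (C−A): P0=21  P1=28  P2=2  P3=5  P4=34  P5=5
Waiting = turnaround − burst: P0=11, P1=19, P2=0, P3=0, P4=23, P5=1
Total waiting = 11 + 19 + 0 + 0 + 23 + 1 = 54

54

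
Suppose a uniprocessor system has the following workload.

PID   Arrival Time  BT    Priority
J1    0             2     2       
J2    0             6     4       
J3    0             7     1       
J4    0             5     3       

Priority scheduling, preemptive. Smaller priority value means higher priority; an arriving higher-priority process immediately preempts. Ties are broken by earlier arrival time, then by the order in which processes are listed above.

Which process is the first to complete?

J3

Gantt: | J3 0-7 | J1 7-9 | J4 9-14 | J2 14-20 |
Completion: J1=9  J2=20  J3=7  J4=14
Finish order: J3 → J1 → J4 → J2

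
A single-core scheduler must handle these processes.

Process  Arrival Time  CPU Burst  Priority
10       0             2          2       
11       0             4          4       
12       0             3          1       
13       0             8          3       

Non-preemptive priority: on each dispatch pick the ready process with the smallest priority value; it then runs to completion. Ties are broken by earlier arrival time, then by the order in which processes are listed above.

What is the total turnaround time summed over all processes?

Timeline: | 12 0-3 | 10 3-5 | 13 5-13 | 11 13-17 |
Completion: 10=5  11=17  12=3  13=13
Turnaround = completion − arrival: 10=5, 11=17, 12=3, 13=13
Total turnaround = 5 + 17 + 3 + 13 = 38

38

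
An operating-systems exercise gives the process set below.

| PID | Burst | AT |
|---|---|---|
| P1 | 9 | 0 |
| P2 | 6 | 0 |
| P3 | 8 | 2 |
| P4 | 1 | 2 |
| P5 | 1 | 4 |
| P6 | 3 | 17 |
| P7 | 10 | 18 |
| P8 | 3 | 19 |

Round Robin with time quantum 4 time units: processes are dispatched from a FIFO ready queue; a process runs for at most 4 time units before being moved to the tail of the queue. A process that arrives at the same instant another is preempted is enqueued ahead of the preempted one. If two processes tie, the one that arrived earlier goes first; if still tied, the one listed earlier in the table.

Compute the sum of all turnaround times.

144

Schedule: | P1 0-4 | P2 4-8 | P3 8-12 | P4 12-13 | P5 13-14 | P1 14-18 | P2 18-20 | P3 20-24 | P6 24-27 | P7 27-31 | P1 31-32 | P8 32-35 | P7 35-41 |
Completion: P1=32  P2=20  P3=24  P4=13  P5=14  P6=27  P7=41  P8=35
Turnaround (C−A): P1=32  P2=20  P3=22  P4=11  P5=10  P6=10  P7=23  P8=16
Turnaround = completion − arrival: P1=32, P2=20, P3=22, P4=11, P5=10, P6=10, P7=23, P8=16
Total turnaround = 32 + 20 + 22 + 11 + 10 + 10 + 23 + 16 = 144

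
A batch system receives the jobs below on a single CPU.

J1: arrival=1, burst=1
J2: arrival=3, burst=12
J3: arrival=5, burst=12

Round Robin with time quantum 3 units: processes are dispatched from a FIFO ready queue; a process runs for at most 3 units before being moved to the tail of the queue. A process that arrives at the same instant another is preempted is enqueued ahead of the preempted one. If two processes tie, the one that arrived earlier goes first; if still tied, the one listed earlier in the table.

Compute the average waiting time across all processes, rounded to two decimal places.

6.33

Gantt: | idle 0-1 | J1 1-2 | idle 2-3 | J2 3-6 | J3 6-9 | J2 9-12 | J3 12-15 | J2 15-18 | J3 18-21 | J2 21-24 | J3 24-27 |
Completion: J1=2  J2=24  J3=27
Turnaround (C−A): J1=1  J2=21  J3=22
Waiting times: J1=0, J2=9, J3=10
Average waiting = (0+9+10) / 3 = 19/3 = 6.33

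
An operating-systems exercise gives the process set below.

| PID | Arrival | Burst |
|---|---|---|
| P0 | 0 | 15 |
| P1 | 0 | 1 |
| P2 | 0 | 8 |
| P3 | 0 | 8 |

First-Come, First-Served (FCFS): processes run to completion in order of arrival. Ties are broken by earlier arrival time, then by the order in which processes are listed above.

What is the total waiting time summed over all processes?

55

Schedule: | P0 0-15 | P1 15-16 | P2 16-24 | P3 24-32 |
Completion: P0=15  P1=16  P2=24  P3=32
Turnaround (C−A): P0=15  P1=16  P2=24  P3=32
Waiting = turnaround − burst: P0=0, P1=15, P2=16, P3=24
Total waiting = 0 + 15 + 16 + 24 = 55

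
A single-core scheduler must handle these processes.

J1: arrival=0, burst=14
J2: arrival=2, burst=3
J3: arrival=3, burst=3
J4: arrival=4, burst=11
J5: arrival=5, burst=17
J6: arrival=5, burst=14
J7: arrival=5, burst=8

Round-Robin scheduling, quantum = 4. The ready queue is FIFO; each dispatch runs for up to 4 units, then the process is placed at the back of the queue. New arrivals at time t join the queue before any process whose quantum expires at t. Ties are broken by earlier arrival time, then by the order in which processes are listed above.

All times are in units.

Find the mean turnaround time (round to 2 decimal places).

41.43

Schedule: | J1 0-4 | J2 4-7 | J3 7-10 | J4 10-14 | J1 14-18 | J5 18-22 | J6 22-26 | J7 26-30 | J4 30-34 | J1 34-38 | J5 38-42 | J6 42-46 | J7 46-50 | J4 50-53 | J1 53-55 | J5 55-59 | J6 59-63 | J5 63-67 | J6 67-69 | J5 69-70 |
Completion: J1=55  J2=7  J3=10  J4=53  J5=70  J6=69  J7=50
Turnaround times: J1=55, J2=5, J3=7, J4=49, J5=65, J6=64, J7=45
Average turnaround = (55+5+7+49+65+64+45) / 7 = 290/7 = 41.43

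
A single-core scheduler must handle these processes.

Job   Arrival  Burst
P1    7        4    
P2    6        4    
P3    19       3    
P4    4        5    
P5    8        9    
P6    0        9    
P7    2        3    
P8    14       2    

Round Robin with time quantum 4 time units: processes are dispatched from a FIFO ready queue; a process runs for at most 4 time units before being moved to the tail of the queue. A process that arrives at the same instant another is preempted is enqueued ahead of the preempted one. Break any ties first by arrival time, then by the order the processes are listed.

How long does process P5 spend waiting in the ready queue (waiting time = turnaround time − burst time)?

22

Timeline: | P6 0-4 | P7 4-7 | P4 7-11 | P6 11-15 | P2 15-19 | P1 19-23 | P5 23-27 | P4 27-28 | P8 28-30 | P6 30-31 | P3 31-34 | P5 34-39 |
Completion: P1=23  P2=19  P3=34  P4=28  P5=39  P6=31  P7=7  P8=30
Waiting(P5) = turnaround − burst = 31 − 9 = 22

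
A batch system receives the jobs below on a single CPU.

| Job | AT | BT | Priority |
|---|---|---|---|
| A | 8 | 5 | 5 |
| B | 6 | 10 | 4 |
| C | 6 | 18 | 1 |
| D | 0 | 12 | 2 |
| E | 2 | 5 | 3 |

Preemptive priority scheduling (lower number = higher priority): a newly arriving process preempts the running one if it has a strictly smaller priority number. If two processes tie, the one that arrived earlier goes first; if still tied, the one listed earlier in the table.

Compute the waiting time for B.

29

Timeline: | D 0-6 | C 6-24 | D 24-30 | E 30-35 | B 35-45 | A 45-50 |
Completion: A=50  B=45  C=24  D=30  E=35
Waiting(B) = turnaround − burst = 39 − 10 = 29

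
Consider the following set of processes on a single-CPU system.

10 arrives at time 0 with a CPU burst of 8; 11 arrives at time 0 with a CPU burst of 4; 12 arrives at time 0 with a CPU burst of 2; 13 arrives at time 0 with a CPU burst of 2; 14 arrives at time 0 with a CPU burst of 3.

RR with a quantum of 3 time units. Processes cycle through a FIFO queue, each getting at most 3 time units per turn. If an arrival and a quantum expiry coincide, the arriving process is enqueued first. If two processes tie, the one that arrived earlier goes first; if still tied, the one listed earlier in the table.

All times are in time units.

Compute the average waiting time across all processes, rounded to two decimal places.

9.60

Gantt: | 10 0-3 | 11 3-6 | 12 6-8 | 13 8-10 | 14 10-13 | 10 13-16 | 11 16-17 | 10 17-19 |
Completion: 10=19  11=17  12=8  13=10  14=13
Turnaround (C−A): 10=19  11=17  12=8  13=10  14=13
Waiting times: 10=11, 11=13, 12=6, 13=8, 14=10
Average waiting = (11+13+6+8+10) / 5 = 48/5 = 9.60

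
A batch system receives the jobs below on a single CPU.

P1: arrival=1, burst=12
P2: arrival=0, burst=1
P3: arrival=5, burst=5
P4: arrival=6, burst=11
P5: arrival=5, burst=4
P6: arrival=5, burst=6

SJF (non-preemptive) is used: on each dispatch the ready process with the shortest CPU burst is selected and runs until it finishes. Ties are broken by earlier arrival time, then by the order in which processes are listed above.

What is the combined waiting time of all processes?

59

Schedule: | P2 0-1 | P1 1-13 | P5 13-17 | P3 17-22 | P6 22-28 | P4 28-39 |
Completion: P1=13  P2=1  P3=22  P4=39  P5=17  P6=28
Turnaround (C−A): P1=12  P2=1  P3=17  P4=33  P5=12  P6=23
Waiting = turnaround − burst: P1=0, P2=0, P3=12, P4=22, P5=8, P6=17
Total waiting = 0 + 0 + 12 + 22 + 8 + 17 = 59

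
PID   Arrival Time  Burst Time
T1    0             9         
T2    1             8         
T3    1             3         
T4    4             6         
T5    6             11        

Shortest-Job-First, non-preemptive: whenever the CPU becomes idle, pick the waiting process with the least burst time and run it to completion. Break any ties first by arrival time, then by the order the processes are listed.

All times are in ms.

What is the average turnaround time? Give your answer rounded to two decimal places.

18.00

Timeline: | T1 0-9 | T3 9-12 | T4 12-18 | T2 18-26 | T5 26-37 |
Completion: T1=9  T2=26  T3=12  T4=18  T5=37
Turnaround (C−A): T1=9  T2=25  T3=11  T4=14  T5=31
Turnaround times: T1=9, T2=25, T3=11, T4=14, T5=31
Average turnaround = (9+25+11+14+31) / 5 = 90/5 = 18.00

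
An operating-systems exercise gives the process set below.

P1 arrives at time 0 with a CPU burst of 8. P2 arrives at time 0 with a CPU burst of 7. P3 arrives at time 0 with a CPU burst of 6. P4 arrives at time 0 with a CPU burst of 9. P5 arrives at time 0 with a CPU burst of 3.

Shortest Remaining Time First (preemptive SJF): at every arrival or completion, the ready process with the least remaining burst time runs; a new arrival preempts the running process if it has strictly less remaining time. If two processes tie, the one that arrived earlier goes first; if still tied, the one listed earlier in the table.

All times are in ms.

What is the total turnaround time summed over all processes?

Gantt: | P5 0-3 | P3 3-9 | P2 9-16 | P1 16-24 | P4 24-33 |
Completion: P1=24  P2=16  P3=9  P4=33  P5=3
Turnaround = completion − arrival: P1=24, P2=16, P3=9, P4=33, P5=3
Total turnaround = 24 + 16 + 9 + 33 + 3 = 85

85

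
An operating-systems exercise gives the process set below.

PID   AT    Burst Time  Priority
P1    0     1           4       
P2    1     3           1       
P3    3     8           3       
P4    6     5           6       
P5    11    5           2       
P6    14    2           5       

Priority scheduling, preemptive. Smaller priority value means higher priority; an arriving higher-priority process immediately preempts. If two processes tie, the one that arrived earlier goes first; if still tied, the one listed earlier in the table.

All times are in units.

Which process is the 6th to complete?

P4

Gantt: | P1 0-1 | P2 1-4 | P3 4-11 | P5 11-16 | P3 16-17 | P6 17-19 | P4 19-24 |
Completion: P1=1  P2=4  P3=17  P4=24  P5=16  P6=19
Finish order: P1 → P2 → P5 → P3 → P6 → P4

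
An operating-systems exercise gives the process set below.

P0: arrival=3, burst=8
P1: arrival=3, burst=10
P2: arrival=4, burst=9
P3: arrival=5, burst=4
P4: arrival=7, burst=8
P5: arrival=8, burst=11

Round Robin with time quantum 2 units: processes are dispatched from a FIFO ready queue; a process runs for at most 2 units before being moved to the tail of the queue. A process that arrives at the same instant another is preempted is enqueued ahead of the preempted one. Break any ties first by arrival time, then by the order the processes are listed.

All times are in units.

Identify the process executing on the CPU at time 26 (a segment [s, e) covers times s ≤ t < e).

Gantt: | idle 0-3 | P0 3-5 | P1 5-7 | P2 7-9 | P3 9-11 | P0 11-13 | P4 13-15 | P1 15-17 | P5 17-19 | P2 19-21 | P3 21-23 | P0 23-25 | P4 25-27 | P1 27-29 | P5 29-31 | P2 31-33 | P0 33-35 | P4 35-37 | P1 37-39 | P5 39-41 | P2 41-43 | P4 43-45 | P1 45-47 | P5 47-49 | P2 49-50 | P5 50-53 |
Completion: P0=35  P1=47  P2=50  P3=23  P4=45  P5=53

P4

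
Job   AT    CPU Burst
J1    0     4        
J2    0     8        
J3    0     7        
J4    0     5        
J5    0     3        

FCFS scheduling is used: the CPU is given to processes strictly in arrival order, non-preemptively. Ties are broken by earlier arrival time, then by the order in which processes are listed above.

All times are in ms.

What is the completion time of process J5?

27

Timeline: | J1 0-4 | J2 4-12 | J3 12-19 | J4 19-24 | J5 24-27 |
Completion: J1=4  J2=12  J3=19  J4=24  J5=27
Turnaround (C−A): J1=4  J2=12  J3=19  J4=24  J5=27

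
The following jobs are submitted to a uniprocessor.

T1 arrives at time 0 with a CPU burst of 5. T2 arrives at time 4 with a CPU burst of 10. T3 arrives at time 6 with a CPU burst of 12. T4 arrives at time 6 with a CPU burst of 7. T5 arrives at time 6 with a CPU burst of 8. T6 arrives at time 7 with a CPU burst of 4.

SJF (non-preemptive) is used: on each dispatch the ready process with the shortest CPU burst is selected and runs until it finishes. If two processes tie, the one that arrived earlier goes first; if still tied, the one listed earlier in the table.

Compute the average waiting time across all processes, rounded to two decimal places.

Timeline: | T1 0-5 | T2 5-15 | T6 15-19 | T4 19-26 | T5 26-34 | T3 34-46 |
Completion: T1=5  T2=15  T3=46  T4=26  T5=34  T6=19
Waiting times: T1=0, T2=1, T3=28, T4=13, T5=20, T6=8
Average waiting = (0+1+28+13+20+8) / 6 = 70/6 = 11.67

11.67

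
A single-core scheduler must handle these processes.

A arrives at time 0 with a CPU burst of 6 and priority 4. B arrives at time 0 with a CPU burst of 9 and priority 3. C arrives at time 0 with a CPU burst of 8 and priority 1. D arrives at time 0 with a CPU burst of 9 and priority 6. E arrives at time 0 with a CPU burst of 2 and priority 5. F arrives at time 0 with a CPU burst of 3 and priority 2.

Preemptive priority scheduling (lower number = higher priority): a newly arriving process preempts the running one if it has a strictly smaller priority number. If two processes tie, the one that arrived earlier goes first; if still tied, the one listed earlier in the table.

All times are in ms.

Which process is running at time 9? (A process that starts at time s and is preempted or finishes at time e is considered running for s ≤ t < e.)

F

Timeline: | C 0-8 | F 8-11 | B 11-20 | A 20-26 | E 26-28 | D 28-37 |
Completion: A=26  B=20  C=8  D=37  E=28  F=11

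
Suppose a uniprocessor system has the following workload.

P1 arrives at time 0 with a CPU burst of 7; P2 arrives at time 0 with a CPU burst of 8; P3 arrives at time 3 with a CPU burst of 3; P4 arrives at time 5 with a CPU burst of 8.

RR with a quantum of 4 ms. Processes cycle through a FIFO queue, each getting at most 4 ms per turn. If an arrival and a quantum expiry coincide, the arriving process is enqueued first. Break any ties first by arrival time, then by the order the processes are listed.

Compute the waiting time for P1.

7

Schedule: | P1 0-4 | P2 4-8 | P3 8-11 | P1 11-14 | P4 14-18 | P2 18-22 | P4 22-26 |
Completion: P1=14  P2=22  P3=11  P4=26
Turnaround (C−A): P1=14  P2=22  P3=8  P4=21
Waiting(P1) = turnaround − burst = 14 − 7 = 7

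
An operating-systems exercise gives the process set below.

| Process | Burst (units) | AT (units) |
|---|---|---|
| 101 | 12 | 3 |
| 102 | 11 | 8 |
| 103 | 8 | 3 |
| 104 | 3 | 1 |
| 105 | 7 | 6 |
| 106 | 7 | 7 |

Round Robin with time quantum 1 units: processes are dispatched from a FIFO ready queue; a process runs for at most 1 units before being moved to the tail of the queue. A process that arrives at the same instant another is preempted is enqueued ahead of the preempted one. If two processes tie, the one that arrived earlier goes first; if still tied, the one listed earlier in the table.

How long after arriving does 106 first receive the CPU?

2

Gantt: | idle 0-1 | 104 1-3 | 101 3-4 | 103 4-5 | 104 5-6 | 101 6-7 | 103 7-8 | 105 8-9 | 106 9-10 | 101 10-11 | 102 11-12 | 103 12-13 | 105 13-14 | 106 14-15 | 101 15-16 | 102 16-17 | 103 17-18 | 105 18-19 | 106 19-20 | 101 20-21 | 102 21-22 | 103 22-23 | 105 23-24 | 106 24-25 | 101 25-26 | 102 26-27 | 103 27-28 | 105 28-29 | 106 29-30 | 101 30-31 | 102 31-32 | 103 32-33 | 105 33-34 | 106 34-35 | 101 35-36 | 102 36-37 | 103 37-38 | 105 38-39 | 106 39-40 | 101 40-41 | 102 41-42 | 101 42-43 | 102 43-44 | 101 44-45 | 102 45-46 | 101 46-47 | 102 47-49 |
Completion: 101=47  102=49  103=38  104=6  105=39  106=40
Response(106) = first start − arrival = 9 − 7 = 2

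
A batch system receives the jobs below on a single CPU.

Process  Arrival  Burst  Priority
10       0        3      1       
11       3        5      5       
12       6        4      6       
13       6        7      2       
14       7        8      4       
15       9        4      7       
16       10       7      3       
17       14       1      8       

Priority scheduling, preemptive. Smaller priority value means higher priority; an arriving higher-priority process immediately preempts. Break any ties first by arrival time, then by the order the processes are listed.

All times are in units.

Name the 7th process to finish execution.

15

Gantt: | 10 0-3 | 11 3-6 | 13 6-13 | 16 13-20 | 14 20-28 | 11 28-30 | 12 30-34 | 15 34-38 | 17 38-39 |
Completion: 10=3  11=30  12=34  13=13  14=28  15=38  16=20  17=39
Finish order: 10 → 13 → 16 → 14 → 11 → 12 → 15 → 17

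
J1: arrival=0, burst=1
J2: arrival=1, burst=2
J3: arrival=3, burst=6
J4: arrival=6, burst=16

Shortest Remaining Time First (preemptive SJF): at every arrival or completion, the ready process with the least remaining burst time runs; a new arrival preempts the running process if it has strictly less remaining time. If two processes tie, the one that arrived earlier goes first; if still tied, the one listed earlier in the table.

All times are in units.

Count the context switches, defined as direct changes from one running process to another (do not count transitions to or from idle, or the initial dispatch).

Timeline: | J1 0-1 | J2 1-3 | J3 3-9 | J4 9-25 |
Completion: J1=1  J2=3  J3=9  J4=25
Turnaround (C−A): J1=1  J2=2  J3=6  J4=19

3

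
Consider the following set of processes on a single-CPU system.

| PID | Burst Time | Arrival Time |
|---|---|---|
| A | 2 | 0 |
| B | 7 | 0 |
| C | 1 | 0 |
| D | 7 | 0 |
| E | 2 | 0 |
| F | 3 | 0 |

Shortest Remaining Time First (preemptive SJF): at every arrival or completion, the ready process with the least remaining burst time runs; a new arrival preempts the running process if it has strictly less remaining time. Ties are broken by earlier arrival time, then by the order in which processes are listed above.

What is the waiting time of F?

5

Gantt: | C 0-1 | A 1-3 | E 3-5 | F 5-8 | B 8-15 | D 15-22 |
Completion: A=3  B=15  C=1  D=22  E=5  F=8
Turnaround (C−A): A=3  B=15  C=1  D=22  E=5  F=8
Waiting(F) = turnaround − burst = 8 − 3 = 5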